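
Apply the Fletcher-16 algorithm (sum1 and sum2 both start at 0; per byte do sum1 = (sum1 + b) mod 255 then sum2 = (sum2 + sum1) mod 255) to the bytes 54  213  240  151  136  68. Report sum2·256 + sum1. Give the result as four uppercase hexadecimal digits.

5261

Running sums (mod 255):
  after byte 0 (54): sum1=54, sum2=54
  after byte 1 (213): sum1=12, sum2=66
  after byte 2 (240): sum1=252, sum2=63
  after byte 3 (151): sum1=148, sum2=211
  after byte 4 (136): sum1=29, sum2=240
  after byte 5 (68): sum1=97, sum2=82
Checksum = sum2·256 + sum1 = 82·256 + 97 = 21089 = 0x5261.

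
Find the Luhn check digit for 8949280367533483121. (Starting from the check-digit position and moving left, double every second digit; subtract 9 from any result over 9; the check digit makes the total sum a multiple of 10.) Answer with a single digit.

2

Partial digits right→left: 1 2 1 3 8 4 3 3 5 7 6 3 0 8 2 9 4 9 8
Double every second digit counting from the check-digit position (so the 1st, 3rd, 5th, ... of the partial from the right).
  doubled (with −9 where >9): 2 2 7 6 1 3 0 4 8 7 → sum 40
  kept as-is: 2 3 4 3 7 3 8 9 9 → sum 48
Total = 40 + 48 = 88.
Check digit = (10 − (88 mod 10)) mod 10 = 2.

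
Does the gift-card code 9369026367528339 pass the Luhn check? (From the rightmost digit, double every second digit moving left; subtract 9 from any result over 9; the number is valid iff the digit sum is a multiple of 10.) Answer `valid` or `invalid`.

From the right, keep odd positions and double even positions (subtract 9 from any doubled value over 9):
  doubled (positions 2,4,...): 6 7 1 3 3 0 3 9 → sum 32
  kept (positions 1,3,...): 9 3 2 7 3 2 9 3 → sum 38
Total = 70.
70 mod 10 = 0, so the number is valid.

valid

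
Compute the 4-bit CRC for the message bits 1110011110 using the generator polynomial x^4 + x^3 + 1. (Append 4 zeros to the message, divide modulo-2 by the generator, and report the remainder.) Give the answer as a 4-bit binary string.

Append 4 zeros: 11100111100000. Divide by 11001 (XOR where the leading bit is 1):
  pos 0: 11100 XOR 11001 = 00101
  pos 2: 10111 XOR 11001 = 01110
  pos 3: 11101 XOR 11001 = 00100
  pos 5: 10010 XOR 11001 = 01011
  pos 6: 10110 XOR 11001 = 01111
  pos 7: 11110 XOR 11001 = 00111
  pos 9: 11100 XOR 11001 = 00101
Remainder (last 4 bits) = 0101. This is the CRC / FCS.

0101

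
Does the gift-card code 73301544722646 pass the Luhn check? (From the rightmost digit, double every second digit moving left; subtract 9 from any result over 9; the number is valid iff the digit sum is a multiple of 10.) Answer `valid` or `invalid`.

From the right, keep odd positions and double even positions (subtract 9 from any doubled value over 9):
  doubled (positions 2,4,...): 8 4 5 8 2 6 5 → sum 38
  kept (positions 1,3,...): 6 6 2 4 5 0 3 → sum 26
Total = 64.
64 mod 10 = 4, so the number is invalid.

invalid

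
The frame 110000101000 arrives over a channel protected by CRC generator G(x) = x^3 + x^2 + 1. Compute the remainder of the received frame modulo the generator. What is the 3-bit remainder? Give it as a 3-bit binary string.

Modulo-2 division of 110000101000 by 1101:
  pos 0: 1100 XOR 1101 = 0001
  pos 3: 1001 XOR 1101 = 0100
  pos 4: 1000 XOR 1101 = 0101
  pos 5: 1011 XOR 1101 = 0110
  pos 6: 1100 XOR 1101 = 0001
Remainder = 100 (nonzero — an error is detected).

100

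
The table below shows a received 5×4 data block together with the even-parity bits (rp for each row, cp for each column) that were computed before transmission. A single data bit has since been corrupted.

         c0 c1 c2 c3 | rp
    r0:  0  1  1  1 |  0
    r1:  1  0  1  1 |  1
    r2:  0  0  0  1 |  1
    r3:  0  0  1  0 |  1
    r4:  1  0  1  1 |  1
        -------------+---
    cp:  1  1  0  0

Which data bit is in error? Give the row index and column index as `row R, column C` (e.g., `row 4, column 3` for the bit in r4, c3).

Recompute each row's even parity and compare to rp:
  r0: data parity 1, sent rp 0 → mismatch
  r1: data parity 1, sent rp 1 → ok
  r2: data parity 1, sent rp 1 → ok
  r3: data parity 1, sent rp 1 → ok
  r4: data parity 1, sent rp 1 → ok
Recompute each column's even parity and compare to cp:
  c0: data parity 0, sent cp 1 → mismatch
  c1: data parity 1, sent cp 1 → ok
  c2: data parity 0, sent cp 0 → ok
  c3: data parity 0, sent cp 0 → ok
Exactly one row (r0) and one column (c0) fail → the flipped bit is at their intersection.

row 0, column 0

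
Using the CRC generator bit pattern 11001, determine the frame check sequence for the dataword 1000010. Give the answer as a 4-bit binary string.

0001

Append 4 zeros: 10000100000. Divide by 11001 (XOR where the leading bit is 1):
  pos 0: 10000 XOR 11001 = 01001
  pos 1: 10011 XOR 11001 = 01010
  pos 2: 10100 XOR 11001 = 01101
  pos 3: 11010 XOR 11001 = 00011
  pos 6: 11000 XOR 11001 = 00001
Remainder (last 4 bits) = 0001. This is the CRC / FCS.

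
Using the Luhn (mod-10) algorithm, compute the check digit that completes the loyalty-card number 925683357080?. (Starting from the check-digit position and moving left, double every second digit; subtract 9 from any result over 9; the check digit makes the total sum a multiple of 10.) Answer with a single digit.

6

Partial digits right→left: 0 8 0 7 5 3 3 8 6 5 2 9
Double every second digit counting from the check-digit position (so the 1st, 3rd, 5th, ... of the partial from the right).
  doubled (with −9 where >9): 0 0 1 6 3 4 → sum 14
  kept as-is: 8 7 3 8 5 9 → sum 40
Total = 14 + 40 = 54.
Check digit = (10 − (54 mod 10)) mod 10 = 6.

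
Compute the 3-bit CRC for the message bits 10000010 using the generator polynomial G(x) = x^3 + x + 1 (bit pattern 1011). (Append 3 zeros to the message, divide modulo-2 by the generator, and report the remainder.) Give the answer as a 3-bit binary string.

Append 3 zeros: 10000010000. Divide by 1011 (XOR where the leading bit is 1):
  pos 0: 1000 XOR 1011 = 0011
  pos 2: 1100 XOR 1011 = 0111
  pos 3: 1111 XOR 1011 = 0100
  pos 4: 1000 XOR 1011 = 0011
  pos 6: 1100 XOR 1011 = 0111
  pos 7: 1110 XOR 1011 = 0101
Remainder (last 3 bits) = 101. This is the CRC / FCS.

101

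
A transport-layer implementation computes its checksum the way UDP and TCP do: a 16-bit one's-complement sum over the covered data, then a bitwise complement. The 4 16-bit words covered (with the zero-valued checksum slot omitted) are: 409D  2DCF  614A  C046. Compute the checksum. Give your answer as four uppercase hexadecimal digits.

One's-complement addition (fold any carry out of bit 15 back into bit 0):
  0x409D + 0x2DCF = 0x06E6C
  0x6E6C + 0x614A = 0x0CFB6
  0xCFB6 + 0xC046 = 0x18FFC → wrap carry → 0x8FFD
One's-complement sum = 0x8FFD.
Checksum = ~0x8FFD & 0xFFFF = 0x7002.

7002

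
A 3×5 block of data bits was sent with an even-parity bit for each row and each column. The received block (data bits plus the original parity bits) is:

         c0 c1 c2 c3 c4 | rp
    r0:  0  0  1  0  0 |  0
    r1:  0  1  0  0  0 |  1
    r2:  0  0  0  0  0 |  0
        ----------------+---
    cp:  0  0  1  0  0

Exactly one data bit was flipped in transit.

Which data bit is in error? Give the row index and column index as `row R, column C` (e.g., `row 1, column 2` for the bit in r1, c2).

row 0, column 1

Recompute each row's even parity and compare to rp:
  r0: data parity 1, sent rp 0 → mismatch
  r1: data parity 1, sent rp 1 → ok
  r2: data parity 0, sent rp 0 → ok
Recompute each column's even parity and compare to cp:
  c0: data parity 0, sent cp 0 → ok
  c1: data parity 1, sent cp 0 → mismatch
  c2: data parity 1, sent cp 1 → ok
  c3: data parity 0, sent cp 0 → ok
  c4: data parity 0, sent cp 0 → ok
Exactly one row (r0) and one column (c1) fail → the flipped bit is at their intersection.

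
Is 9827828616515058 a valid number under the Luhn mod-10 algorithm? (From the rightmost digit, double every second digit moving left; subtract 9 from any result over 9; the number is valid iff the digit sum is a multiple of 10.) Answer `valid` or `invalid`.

From the right, keep odd positions and double even positions (subtract 9 from any doubled value over 9):
  doubled (positions 2,4,...): 1 1 1 2 7 7 4 9 → sum 32
  kept (positions 1,3,...): 8 0 1 6 6 2 7 8 → sum 38
Total = 70.
70 mod 10 = 0, so the number is valid.

valid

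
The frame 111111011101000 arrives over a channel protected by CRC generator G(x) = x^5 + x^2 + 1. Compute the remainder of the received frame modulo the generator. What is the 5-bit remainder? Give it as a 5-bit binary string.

Modulo-2 division of 111111011101000 by 100101:
  pos 0: 111111 XOR 100101 = 011010
  pos 1: 110100 XOR 100101 = 010001
  pos 2: 100011 XOR 100101 = 000110
  pos 5: 110110 XOR 100101 = 010011
  pos 6: 100111 XOR 100101 = 000010
Remainder = 10000 (nonzero — an error is detected).

10000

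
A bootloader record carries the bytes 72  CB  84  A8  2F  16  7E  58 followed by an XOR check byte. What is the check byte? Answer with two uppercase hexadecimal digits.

XOR the bytes together:
  start with 0x72
  0x72 ⊕ 0xCB = 0xB9
  0xB9 ⊕ 0x84 = 0x3D
  0x3D ⊕ 0xA8 = 0x95
  0x95 ⊕ 0x2F = 0xBA
  0xBA ⊕ 0x16 = 0xAC
  0xAC ⊕ 0x7E = 0xD2
  0xD2 ⊕ 0x58 = 0x8A

8A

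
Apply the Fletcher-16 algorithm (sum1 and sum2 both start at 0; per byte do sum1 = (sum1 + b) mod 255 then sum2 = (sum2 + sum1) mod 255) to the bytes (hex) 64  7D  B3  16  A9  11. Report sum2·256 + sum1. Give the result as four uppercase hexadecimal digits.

Running sums (mod 255):
  after byte 0 (64): sum1=100, sum2=100
  after byte 1 (7D): sum1=225, sum2=70
  after byte 2 (B3): sum1=149, sum2=219
  after byte 3 (16): sum1=171, sum2=135
  after byte 4 (A9): sum1=85, sum2=220
  after byte 5 (11): sum1=102, sum2=67
Checksum = sum2·256 + sum1 = 67·256 + 102 = 17254 = 0x4366.

4366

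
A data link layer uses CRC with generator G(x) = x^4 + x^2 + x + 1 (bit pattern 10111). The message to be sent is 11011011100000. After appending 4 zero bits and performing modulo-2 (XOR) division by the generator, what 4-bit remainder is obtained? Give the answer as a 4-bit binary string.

1101

Append 4 zeros: 110110111000000000. Divide by 10111 (XOR where the leading bit is 1):
  pos 0: 11011 XOR 10111 = 01100
  pos 1: 11000 XOR 10111 = 01111
  pos 2: 11111 XOR 10111 = 01000
  pos 3: 10001 XOR 10111 = 00110
  pos 5: 11010 XOR 10111 = 01101
  pos 6: 11010 XOR 10111 = 01101
  pos 7: 11010 XOR 10111 = 01101
  pos 8: 11010 XOR 10111 = 01101
  pos 9: 11010 XOR 10111 = 01101
  pos 10: 11010 XOR 10111 = 01101
  pos 11: 11010 XOR 10111 = 01101
  pos 12: 11010 XOR 10111 = 01101
  pos 13: 11010 XOR 10111 = 01101
Remainder (last 4 bits) = 1101. This is the CRC / FCS.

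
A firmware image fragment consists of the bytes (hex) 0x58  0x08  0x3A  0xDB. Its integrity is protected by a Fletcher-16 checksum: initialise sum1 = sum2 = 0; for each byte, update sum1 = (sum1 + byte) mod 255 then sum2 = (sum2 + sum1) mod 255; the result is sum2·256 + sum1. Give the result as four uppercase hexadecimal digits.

C976

Running sums (mod 255):
  after byte 0 (0x58): sum1=88, sum2=88
  after byte 1 (0x08): sum1=96, sum2=184
  after byte 2 (0x3A): sum1=154, sum2=83
  after byte 3 (0xDB): sum1=118, sum2=201
Checksum = sum2·256 + sum1 = 201·256 + 118 = 51574 = 0xC976.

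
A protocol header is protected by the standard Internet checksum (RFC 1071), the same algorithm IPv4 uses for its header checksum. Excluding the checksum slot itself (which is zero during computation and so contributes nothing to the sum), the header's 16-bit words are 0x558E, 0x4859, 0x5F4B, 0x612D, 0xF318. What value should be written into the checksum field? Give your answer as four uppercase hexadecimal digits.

One's-complement addition (fold any carry out of bit 15 back into bit 0):
  0x558E + 0x4859 = 0x09DE7
  0x9DE7 + 0x5F4B = 0x0FD32
  0xFD32 + 0x612D = 0x15E5F → wrap carry → 0x5E60
  0x5E60 + 0xF318 = 0x15178 → wrap carry → 0x5179
One's-complement sum = 0x5179.
Checksum = ~0x5179 & 0xFFFF = 0xAE86.

AE86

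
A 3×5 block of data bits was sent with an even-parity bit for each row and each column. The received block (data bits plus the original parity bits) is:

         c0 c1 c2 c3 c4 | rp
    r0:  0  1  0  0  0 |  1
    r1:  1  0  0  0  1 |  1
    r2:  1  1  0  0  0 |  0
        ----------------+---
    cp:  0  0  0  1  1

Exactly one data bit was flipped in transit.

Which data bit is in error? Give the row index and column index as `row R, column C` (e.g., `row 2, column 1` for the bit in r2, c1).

row 1, column 3

Recompute each row's even parity and compare to rp:
  r0: data parity 1, sent rp 1 → ok
  r1: data parity 0, sent rp 1 → mismatch
  r2: data parity 0, sent rp 0 → ok
Recompute each column's even parity and compare to cp:
  c0: data parity 0, sent cp 0 → ok
  c1: data parity 0, sent cp 0 → ok
  c2: data parity 0, sent cp 0 → ok
  c3: data parity 0, sent cp 1 → mismatch
  c4: data parity 1, sent cp 1 → ok
Exactly one row (r1) and one column (c3) fail → the flipped bit is at their intersection.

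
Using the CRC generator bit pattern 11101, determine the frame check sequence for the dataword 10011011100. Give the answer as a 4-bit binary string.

Append 4 zeros: 100110111000000. Divide by 11101 (XOR where the leading bit is 1):
  pos 0: 10011 XOR 11101 = 01110
  pos 1: 11100 XOR 11101 = 00001
  pos 5: 11110 XOR 11101 = 00011
  pos 8: 11000 XOR 11101 = 00101
  pos 10: 10100 XOR 11101 = 01001
Remainder (last 4 bits) = 1001. This is the CRC / FCS.

1001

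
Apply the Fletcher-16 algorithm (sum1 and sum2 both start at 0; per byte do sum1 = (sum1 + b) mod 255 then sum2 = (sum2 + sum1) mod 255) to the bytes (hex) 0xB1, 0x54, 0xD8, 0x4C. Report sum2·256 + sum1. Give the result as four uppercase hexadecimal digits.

C12B

Running sums (mod 255):
  after byte 0 (0xB1): sum1=177, sum2=177
  after byte 1 (0x54): sum1=6, sum2=183
  after byte 2 (0xD8): sum1=222, sum2=150
  after byte 3 (0x4C): sum1=43, sum2=193
Checksum = sum2·256 + sum1 = 193·256 + 43 = 49451 = 0xC12B.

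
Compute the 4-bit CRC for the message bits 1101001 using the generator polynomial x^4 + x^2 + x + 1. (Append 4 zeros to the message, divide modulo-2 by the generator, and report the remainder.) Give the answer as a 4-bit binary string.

1010

Append 4 zeros: 11010010000. Divide by 10111 (XOR where the leading bit is 1):
  pos 0: 11010 XOR 10111 = 01101
  pos 1: 11010 XOR 10111 = 01101
  pos 2: 11011 XOR 10111 = 01100
  pos 3: 11000 XOR 10111 = 01111
  pos 4: 11110 XOR 10111 = 01001
  pos 5: 10010 XOR 10111 = 00101
Remainder (last 4 bits) = 1010. This is the CRC / FCS.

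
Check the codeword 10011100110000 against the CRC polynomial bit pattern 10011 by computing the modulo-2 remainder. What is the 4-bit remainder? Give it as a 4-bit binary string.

Modulo-2 division of 10011100110000 by 10011:
  pos 0: 10011 XOR 10011 = 00000
  pos 5: 10011 XOR 10011 = 00000
Remainder = 0000 (zero — the frame passes the CRC check).

0000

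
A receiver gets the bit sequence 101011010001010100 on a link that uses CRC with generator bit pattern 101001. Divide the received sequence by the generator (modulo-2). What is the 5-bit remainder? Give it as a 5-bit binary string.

00000

Modulo-2 division of 101011010001010100 by 101001:
  pos 0: 101011 XOR 101001 = 000010
  pos 4: 100100 XOR 101001 = 001101
  pos 6: 110101 XOR 101001 = 011100
  pos 7: 111000 XOR 101001 = 010001
  pos 8: 100011 XOR 101001 = 001010
  pos 10: 101001 XOR 101001 = 000000
Remainder = 00000 (zero — the frame passes the CRC check).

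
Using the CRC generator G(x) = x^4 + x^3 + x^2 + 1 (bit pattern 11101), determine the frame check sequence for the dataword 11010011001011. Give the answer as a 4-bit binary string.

Append 4 zeros: 110100110010110000. Divide by 11101 (XOR where the leading bit is 1):
  pos 0: 11010 XOR 11101 = 00111
  pos 2: 11101 XOR 11101 = 00000
  pos 7: 10010 XOR 11101 = 01111
  pos 8: 11111 XOR 11101 = 00010
  pos 11: 10100 XOR 11101 = 01001
  pos 12: 10010 XOR 11101 = 01111
  pos 13: 11110 XOR 11101 = 00011
Remainder (last 4 bits) = 0011. This is the CRC / FCS.

0011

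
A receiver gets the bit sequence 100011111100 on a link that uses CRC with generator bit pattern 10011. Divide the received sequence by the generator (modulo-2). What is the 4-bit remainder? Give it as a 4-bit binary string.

Modulo-2 division of 100011111100 by 10011:
  pos 0: 10001 XOR 10011 = 00010
  pos 3: 10111 XOR 10011 = 00100
  pos 5: 10011 XOR 10011 = 00000
Remainder = 0000 (zero — the frame passes the CRC check).

0000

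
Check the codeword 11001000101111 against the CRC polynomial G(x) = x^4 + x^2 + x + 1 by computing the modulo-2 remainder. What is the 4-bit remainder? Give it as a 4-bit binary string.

Modulo-2 division of 11001000101111 by 10111:
  pos 0: 11001 XOR 10111 = 01110
  pos 1: 11100 XOR 10111 = 01011
  pos 2: 10110 XOR 10111 = 00001
  pos 6: 10101 XOR 10111 = 00010
  pos 9: 10111 XOR 10111 = 00000
Remainder = 0000 (zero — the frame passes the CRC check).

0000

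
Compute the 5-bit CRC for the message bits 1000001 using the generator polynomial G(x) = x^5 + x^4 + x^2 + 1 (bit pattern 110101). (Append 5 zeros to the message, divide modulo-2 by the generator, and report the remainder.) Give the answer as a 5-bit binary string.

Append 5 zeros: 100000100000. Divide by 110101 (XOR where the leading bit is 1):
  pos 0: 100000 XOR 110101 = 010101
  pos 1: 101011 XOR 110101 = 011110
  pos 2: 111100 XOR 110101 = 001001
  pos 4: 100100 XOR 110101 = 010001
  pos 5: 100010 XOR 110101 = 010111
  pos 6: 101110 XOR 110101 = 011011
Remainder (last 5 bits) = 11011. This is the CRC / FCS.

11011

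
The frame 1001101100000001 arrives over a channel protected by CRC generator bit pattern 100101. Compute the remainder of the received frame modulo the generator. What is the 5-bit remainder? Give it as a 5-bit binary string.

Modulo-2 division of 1001101100000001 by 100101:
  pos 0: 100110 XOR 100101 = 000011
  pos 4: 111100 XOR 100101 = 011001
  pos 5: 110010 XOR 100101 = 010111
  pos 6: 101110 XOR 100101 = 001011
  pos 8: 101100 XOR 100101 = 001001
  pos 10: 100101 XOR 100101 = 000000
Remainder = 00000 (zero — the frame passes the CRC check).

00000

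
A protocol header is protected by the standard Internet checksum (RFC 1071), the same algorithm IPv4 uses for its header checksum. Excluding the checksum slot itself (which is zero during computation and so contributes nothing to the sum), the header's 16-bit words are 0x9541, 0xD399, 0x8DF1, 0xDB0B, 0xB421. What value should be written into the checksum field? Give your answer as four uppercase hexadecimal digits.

One's-complement addition (fold any carry out of bit 15 back into bit 0):
  0x9541 + 0xD399 = 0x168DA → wrap carry → 0x68DB
  0x68DB + 0x8DF1 = 0x0F6CC
  0xF6CC + 0xDB0B = 0x1D1D7 → wrap carry → 0xD1D8
  0xD1D8 + 0xB421 = 0x185F9 → wrap carry → 0x85FA
One's-complement sum = 0x85FA.
Checksum = ~0x85FA & 0xFFFF = 0x7A05.

7A05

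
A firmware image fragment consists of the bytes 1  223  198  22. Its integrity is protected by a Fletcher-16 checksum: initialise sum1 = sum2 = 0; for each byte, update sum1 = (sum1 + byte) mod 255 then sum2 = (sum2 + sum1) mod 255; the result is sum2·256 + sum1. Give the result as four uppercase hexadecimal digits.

Running sums (mod 255):
  after byte 0 (1): sum1=1, sum2=1
  after byte 1 (223): sum1=224, sum2=225
  after byte 2 (198): sum1=167, sum2=137
  after byte 3 (22): sum1=189, sum2=71
Checksum = sum2·256 + sum1 = 71·256 + 189 = 18365 = 0x47BD.

47BD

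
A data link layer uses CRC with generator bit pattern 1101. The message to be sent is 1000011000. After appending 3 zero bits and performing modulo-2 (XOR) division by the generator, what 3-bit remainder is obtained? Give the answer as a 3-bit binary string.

100

Append 3 zeros: 1000011000000. Divide by 1101 (XOR where the leading bit is 1):
  pos 0: 1000 XOR 1101 = 0101
  pos 1: 1010 XOR 1101 = 0111
  pos 2: 1111 XOR 1101 = 0010
  pos 4: 1010 XOR 1101 = 0111
  pos 5: 1110 XOR 1101 = 0011
  pos 7: 1100 XOR 1101 = 0001
Remainder (last 3 bits) = 100. This is the CRC / FCS.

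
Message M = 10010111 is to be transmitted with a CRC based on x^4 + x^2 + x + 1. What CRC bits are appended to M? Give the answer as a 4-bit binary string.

Append 4 zeros: 100101110000. Divide by 10111 (XOR where the leading bit is 1):
  pos 0: 10010 XOR 10111 = 00101
  pos 2: 10111 XOR 10111 = 00000
  pos 7: 10000 XOR 10111 = 00111
Remainder (last 4 bits) = 0111. This is the CRC / FCS.

0111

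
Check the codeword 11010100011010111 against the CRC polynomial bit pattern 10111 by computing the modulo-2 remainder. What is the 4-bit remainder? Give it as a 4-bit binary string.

0000

Modulo-2 division of 11010100011010111 by 10111:
  pos 0: 11010 XOR 10111 = 01101
  pos 1: 11011 XOR 10111 = 01100
  pos 2: 11000 XOR 10111 = 01111
  pos 3: 11110 XOR 10111 = 01001
  pos 4: 10010 XOR 10111 = 00101
  pos 6: 10111 XOR 10111 = 00000
  pos 12: 10111 XOR 10111 = 00000
Remainder = 0000 (zero — the frame passes the CRC check).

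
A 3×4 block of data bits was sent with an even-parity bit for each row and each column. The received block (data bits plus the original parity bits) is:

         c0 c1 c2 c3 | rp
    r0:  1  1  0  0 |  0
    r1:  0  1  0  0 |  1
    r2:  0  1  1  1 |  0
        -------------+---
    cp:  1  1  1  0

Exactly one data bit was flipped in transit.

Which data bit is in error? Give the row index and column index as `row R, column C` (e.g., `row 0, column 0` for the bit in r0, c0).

row 2, column 3

Recompute each row's even parity and compare to rp:
  r0: data parity 0, sent rp 0 → ok
  r1: data parity 1, sent rp 1 → ok
  r2: data parity 1, sent rp 0 → mismatch
Recompute each column's even parity and compare to cp:
  c0: data parity 1, sent cp 1 → ok
  c1: data parity 1, sent cp 1 → ok
  c2: data parity 1, sent cp 1 → ok
  c3: data parity 1, sent cp 0 → mismatch
Exactly one row (r2) and one column (c3) fail → the flipped bit is at their intersection.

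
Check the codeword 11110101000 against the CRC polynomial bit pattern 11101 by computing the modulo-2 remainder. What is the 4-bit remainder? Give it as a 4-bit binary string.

Modulo-2 division of 11110101000 by 11101:
  pos 0: 11110 XOR 11101 = 00011
  pos 3: 11101 XOR 11101 = 00000
Remainder = 0000 (zero — the frame passes the CRC check).

0000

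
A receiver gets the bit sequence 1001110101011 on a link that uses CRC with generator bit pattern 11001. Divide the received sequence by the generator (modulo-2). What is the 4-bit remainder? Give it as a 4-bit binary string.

1111

Modulo-2 division of 1001110101011 by 11001:
  pos 0: 10011 XOR 11001 = 01010
  pos 1: 10101 XOR 11001 = 01100
  pos 2: 11000 XOR 11001 = 00001
  pos 6: 11010 XOR 11001 = 00011
Remainder = 1111 (nonzero — an error is detected).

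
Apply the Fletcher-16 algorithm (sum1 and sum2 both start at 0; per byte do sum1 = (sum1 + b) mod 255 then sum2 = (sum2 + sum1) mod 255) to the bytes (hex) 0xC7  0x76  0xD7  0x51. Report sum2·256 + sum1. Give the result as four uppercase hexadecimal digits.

8367

Running sums (mod 255):
  after byte 0 (0xC7): sum1=199, sum2=199
  after byte 1 (0x76): sum1=62, sum2=6
  after byte 2 (0xD7): sum1=22, sum2=28
  after byte 3 (0x51): sum1=103, sum2=131
Checksum = sum2·256 + sum1 = 131·256 + 103 = 33639 = 0x8367.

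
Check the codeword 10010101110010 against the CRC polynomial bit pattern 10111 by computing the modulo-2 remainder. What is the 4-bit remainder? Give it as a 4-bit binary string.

Modulo-2 division of 10010101110010 by 10111:
  pos 0: 10010 XOR 10111 = 00101
  pos 2: 10110 XOR 10111 = 00001
  pos 6: 11110 XOR 10111 = 01001
  pos 7: 10010 XOR 10111 = 00101
  pos 9: 10110 XOR 10111 = 00001
Remainder = 0001 (nonzero — an error is detected).

0001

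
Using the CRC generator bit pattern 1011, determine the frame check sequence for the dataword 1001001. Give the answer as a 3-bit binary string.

Append 3 zeros: 1001001000. Divide by 1011 (XOR where the leading bit is 1):
  pos 0: 1001 XOR 1011 = 0010
  pos 2: 1000 XOR 1011 = 0011
  pos 4: 1110 XOR 1011 = 0101
  pos 5: 1010 XOR 1011 = 0001
Remainder (last 3 bits) = 010. This is the CRC / FCS.

010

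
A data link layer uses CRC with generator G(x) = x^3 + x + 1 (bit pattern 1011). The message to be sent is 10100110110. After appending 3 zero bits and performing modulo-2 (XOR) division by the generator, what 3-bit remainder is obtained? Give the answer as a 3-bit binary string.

Append 3 zeros: 10100110110000. Divide by 1011 (XOR where the leading bit is 1):
  pos 0: 1010 XOR 1011 = 0001
  pos 3: 1011 XOR 1011 = 0000
  pos 8: 1100 XOR 1011 = 0111
  pos 9: 1110 XOR 1011 = 0101
  pos 10: 1010 XOR 1011 = 0001
Remainder (last 3 bits) = 001. This is the CRC / FCS.

001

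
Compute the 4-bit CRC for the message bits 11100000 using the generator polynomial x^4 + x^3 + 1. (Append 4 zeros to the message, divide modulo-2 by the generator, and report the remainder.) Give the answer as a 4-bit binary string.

0010

Append 4 zeros: 111000000000. Divide by 11001 (XOR where the leading bit is 1):
  pos 0: 11100 XOR 11001 = 00101
  pos 2: 10100 XOR 11001 = 01101
  pos 3: 11010 XOR 11001 = 00011
  pos 6: 11000 XOR 11001 = 00001
Remainder (last 4 bits) = 0010. This is the CRC / FCS.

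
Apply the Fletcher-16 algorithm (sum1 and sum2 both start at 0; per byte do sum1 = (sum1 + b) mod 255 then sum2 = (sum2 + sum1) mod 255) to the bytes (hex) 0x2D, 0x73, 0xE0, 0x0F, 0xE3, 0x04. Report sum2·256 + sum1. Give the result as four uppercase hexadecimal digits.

CC78

Running sums (mod 255):
  after byte 0 (0x2D): sum1=45, sum2=45
  after byte 1 (0x73): sum1=160, sum2=205
  after byte 2 (0xE0): sum1=129, sum2=79
  after byte 3 (0x0F): sum1=144, sum2=223
  after byte 4 (0xE3): sum1=116, sum2=84
  after byte 5 (0x04): sum1=120, sum2=204
Checksum = sum2·256 + sum1 = 204·256 + 120 = 52344 = 0xCC78.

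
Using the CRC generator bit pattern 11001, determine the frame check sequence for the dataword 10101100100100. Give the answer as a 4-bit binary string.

1010

Append 4 zeros: 101011001001000000. Divide by 11001 (XOR where the leading bit is 1):
  pos 0: 10101 XOR 11001 = 01100
  pos 1: 11001 XOR 11001 = 00000
  pos 8: 10010 XOR 11001 = 01011
  pos 9: 10110 XOR 11001 = 01111
  pos 10: 11110 XOR 11001 = 00111
  pos 12: 11100 XOR 11001 = 00101
Remainder (last 4 bits) = 1010. This is the CRC / FCS.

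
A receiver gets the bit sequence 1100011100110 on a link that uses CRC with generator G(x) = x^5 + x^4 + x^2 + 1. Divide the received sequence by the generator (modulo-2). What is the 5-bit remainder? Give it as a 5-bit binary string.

Modulo-2 division of 1100011100110 by 110101:
  pos 0: 110001 XOR 110101 = 000100
  pos 3: 100110 XOR 110101 = 010011
  pos 4: 100110 XOR 110101 = 010011
  pos 5: 100111 XOR 110101 = 010010
  pos 6: 100101 XOR 110101 = 010000
  pos 7: 100000 XOR 110101 = 010101
Remainder = 10101 (nonzero — an error is detected).

10101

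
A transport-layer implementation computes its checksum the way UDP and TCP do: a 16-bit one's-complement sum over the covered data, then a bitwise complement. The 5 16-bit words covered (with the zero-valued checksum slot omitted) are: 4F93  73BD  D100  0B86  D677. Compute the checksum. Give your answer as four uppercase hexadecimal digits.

One's-complement addition (fold any carry out of bit 15 back into bit 0):
  0x4F93 + 0x73BD = 0x0C350
  0xC350 + 0xD100 = 0x19450 → wrap carry → 0x9451
  0x9451 + 0x0B86 = 0x09FD7
  0x9FD7 + 0xD677 = 0x1764E → wrap carry → 0x764F
One's-complement sum = 0x764F.
Checksum = ~0x764F & 0xFFFF = 0x89B0.

89B0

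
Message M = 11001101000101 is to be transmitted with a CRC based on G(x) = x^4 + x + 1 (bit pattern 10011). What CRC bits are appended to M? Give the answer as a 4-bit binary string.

1100

Append 4 zeros: 110011010001010000. Divide by 10011 (XOR where the leading bit is 1):
  pos 0: 11001 XOR 10011 = 01010
  pos 1: 10101 XOR 10011 = 00110
  pos 3: 11001 XOR 10011 = 01010
  pos 4: 10100 XOR 10011 = 00111
  pos 6: 11100 XOR 10011 = 01111
  pos 7: 11111 XOR 10011 = 01100
  pos 8: 11000 XOR 10011 = 01011
  pos 9: 10111 XOR 10011 = 00100
  pos 11: 10000 XOR 10011 = 00011
Remainder (last 4 bits) = 1100. This is the CRC / FCS.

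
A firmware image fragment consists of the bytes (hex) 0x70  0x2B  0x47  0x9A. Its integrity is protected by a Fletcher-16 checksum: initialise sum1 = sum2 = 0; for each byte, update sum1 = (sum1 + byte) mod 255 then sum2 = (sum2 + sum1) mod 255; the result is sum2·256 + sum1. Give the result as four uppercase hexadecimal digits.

6C7D

Running sums (mod 255):
  after byte 0 (0x70): sum1=112, sum2=112
  after byte 1 (0x2B): sum1=155, sum2=12
  after byte 2 (0x47): sum1=226, sum2=238
  after byte 3 (0x9A): sum1=125, sum2=108
Checksum = sum2·256 + sum1 = 108·256 + 125 = 27773 = 0x6C7D.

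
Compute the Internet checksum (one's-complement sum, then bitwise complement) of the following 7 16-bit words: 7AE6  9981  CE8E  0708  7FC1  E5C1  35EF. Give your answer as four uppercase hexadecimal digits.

7A8E

One's-complement addition (fold any carry out of bit 15 back into bit 0):
  0x7AE6 + 0x9981 = 0x11467 → wrap carry → 0x1468
  0x1468 + 0xCE8E = 0x0E2F6
  0xE2F6 + 0x0708 = 0x0E9FE
  0xE9FE + 0x7FC1 = 0x169BF → wrap carry → 0x69C0
  0x69C0 + 0xE5C1 = 0x14F81 → wrap carry → 0x4F82
  0x4F82 + 0x35EF = 0x08571
One's-complement sum = 0x8571.
Checksum = ~0x8571 & 0xFFFF = 0x7A8E.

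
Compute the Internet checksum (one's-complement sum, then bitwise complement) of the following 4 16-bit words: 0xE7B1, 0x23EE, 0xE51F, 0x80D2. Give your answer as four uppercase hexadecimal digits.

One's-complement addition (fold any carry out of bit 15 back into bit 0):
  0xE7B1 + 0x23EE = 0x10B9F → wrap carry → 0x0BA0
  0x0BA0 + 0xE51F = 0x0F0BF
  0xF0BF + 0x80D2 = 0x17191 → wrap carry → 0x7192
One's-complement sum = 0x7192.
Checksum = ~0x7192 & 0xFFFF = 0x8E6D.

8E6D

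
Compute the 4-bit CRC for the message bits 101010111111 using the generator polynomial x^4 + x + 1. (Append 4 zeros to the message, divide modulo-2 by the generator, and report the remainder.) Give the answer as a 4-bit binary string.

Append 4 zeros: 1010101111110000. Divide by 10011 (XOR where the leading bit is 1):
  pos 0: 10101 XOR 10011 = 00110
  pos 2: 11001 XOR 10011 = 01010
  pos 3: 10101 XOR 10011 = 00110
  pos 5: 11011 XOR 10011 = 01000
  pos 6: 10001 XOR 10011 = 00010
  pos 9: 10100 XOR 10011 = 00111
  pos 11: 11100 XOR 10011 = 01111
Remainder (last 4 bits) = 1111. This is the CRC / FCS.

1111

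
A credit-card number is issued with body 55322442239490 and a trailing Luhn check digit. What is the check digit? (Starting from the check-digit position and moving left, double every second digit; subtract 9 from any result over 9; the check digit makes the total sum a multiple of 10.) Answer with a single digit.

5

Partial digits right→left: 0 9 4 9 3 2 2 4 4 2 2 3 5 5
Double every second digit counting from the check-digit position (so the 1st, 3rd, 5th, ... of the partial from the right).
  doubled (with −9 where >9): 0 8 6 4 8 4 1 → sum 31
  kept as-is: 9 9 2 4 2 3 5 → sum 34
Total = 31 + 34 = 65.
Check digit = (10 − (65 mod 10)) mod 10 = 5.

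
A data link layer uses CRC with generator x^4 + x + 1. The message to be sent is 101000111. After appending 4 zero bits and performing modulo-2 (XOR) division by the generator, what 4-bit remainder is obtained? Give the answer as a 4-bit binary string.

Append 4 zeros: 1010001110000. Divide by 10011 (XOR where the leading bit is 1):
  pos 0: 10100 XOR 10011 = 00111
  pos 2: 11101 XOR 10011 = 01110
  pos 3: 11101 XOR 10011 = 01110
  pos 4: 11101 XOR 10011 = 01110
  pos 5: 11100 XOR 10011 = 01111
  pos 6: 11110 XOR 10011 = 01101
  pos 7: 11010 XOR 10011 = 01001
  pos 8: 10010 XOR 10011 = 00001
Remainder (last 4 bits) = 0001. This is the CRC / FCS.

0001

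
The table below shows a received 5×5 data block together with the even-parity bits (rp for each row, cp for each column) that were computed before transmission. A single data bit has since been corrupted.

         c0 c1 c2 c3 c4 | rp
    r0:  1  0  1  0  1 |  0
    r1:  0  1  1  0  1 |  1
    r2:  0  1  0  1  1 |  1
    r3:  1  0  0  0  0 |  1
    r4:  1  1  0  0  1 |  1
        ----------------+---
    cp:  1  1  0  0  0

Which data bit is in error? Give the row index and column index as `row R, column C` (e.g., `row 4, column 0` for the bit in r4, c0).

row 0, column 3

Recompute each row's even parity and compare to rp:
  r0: data parity 1, sent rp 0 → mismatch
  r1: data parity 1, sent rp 1 → ok
  r2: data parity 1, sent rp 1 → ok
  r3: data parity 1, sent rp 1 → ok
  r4: data parity 1, sent rp 1 → ok
Recompute each column's even parity and compare to cp:
  c0: data parity 1, sent cp 1 → ok
  c1: data parity 1, sent cp 1 → ok
  c2: data parity 0, sent cp 0 → ok
  c3: data parity 1, sent cp 0 → mismatch
  c4: data parity 0, sent cp 0 → ok
Exactly one row (r0) and one column (c3) fail → the flipped bit is at their intersection.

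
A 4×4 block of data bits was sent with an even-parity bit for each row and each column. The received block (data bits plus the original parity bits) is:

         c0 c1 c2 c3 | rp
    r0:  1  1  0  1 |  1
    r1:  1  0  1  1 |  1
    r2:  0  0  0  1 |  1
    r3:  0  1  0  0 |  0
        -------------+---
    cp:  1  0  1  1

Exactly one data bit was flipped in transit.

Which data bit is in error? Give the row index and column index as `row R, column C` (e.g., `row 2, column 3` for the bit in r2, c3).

Recompute each row's even parity and compare to rp:
  r0: data parity 1, sent rp 1 → ok
  r1: data parity 1, sent rp 1 → ok
  r2: data parity 1, sent rp 1 → ok
  r3: data parity 1, sent rp 0 → mismatch
Recompute each column's even parity and compare to cp:
  c0: data parity 0, sent cp 1 → mismatch
  c1: data parity 0, sent cp 0 → ok
  c2: data parity 1, sent cp 1 → ok
  c3: data parity 1, sent cp 1 → ok
Exactly one row (r3) and one column (c0) fail → the flipped bit is at their intersection.

row 3, column 0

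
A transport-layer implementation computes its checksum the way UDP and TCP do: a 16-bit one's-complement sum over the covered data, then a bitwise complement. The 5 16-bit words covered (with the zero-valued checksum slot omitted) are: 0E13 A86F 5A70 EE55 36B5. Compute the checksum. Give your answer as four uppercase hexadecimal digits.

One's-complement addition (fold any carry out of bit 15 back into bit 0):
  0x0E13 + 0xA86F = 0x0B682
  0xB682 + 0x5A70 = 0x110F2 → wrap carry → 0x10F3
  0x10F3 + 0xEE55 = 0x0FF48
  0xFF48 + 0x36B5 = 0x135FD → wrap carry → 0x35FE
One's-complement sum = 0x35FE.
Checksum = ~0x35FE & 0xFFFF = 0xCA01.

CA01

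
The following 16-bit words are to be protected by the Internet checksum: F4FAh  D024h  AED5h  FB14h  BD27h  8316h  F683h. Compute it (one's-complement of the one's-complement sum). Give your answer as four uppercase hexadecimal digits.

One's-complement addition (fold any carry out of bit 15 back into bit 0):
  0xF4FA + 0xD024 = 0x1C51E → wrap carry → 0xC51F
  0xC51F + 0xAED5 = 0x173F4 → wrap carry → 0x73F5
  0x73F5 + 0xFB14 = 0x16F09 → wrap carry → 0x6F0A
  0x6F0A + 0xBD27 = 0x12C31 → wrap carry → 0x2C32
  0x2C32 + 0x8316 = 0x0AF48
  0xAF48 + 0xF683 = 0x1A5CB → wrap carry → 0xA5CC
One's-complement sum = 0xA5CC.
Checksum = ~0xA5CC & 0xFFFF = 0x5A33.

5A33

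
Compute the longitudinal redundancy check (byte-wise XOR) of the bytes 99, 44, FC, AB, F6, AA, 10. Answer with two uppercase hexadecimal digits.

XOR the bytes together:
  start with 0x99
  0x99 ⊕ 0x44 = 0xDD
  0xDD ⊕ 0xFC = 0x21
  0x21 ⊕ 0xAB = 0x8A
  0x8A ⊕ 0xF6 = 0x7C
  0x7C ⊕ 0xAA = 0xD6
  0xD6 ⊕ 0x10 = 0xC6

C6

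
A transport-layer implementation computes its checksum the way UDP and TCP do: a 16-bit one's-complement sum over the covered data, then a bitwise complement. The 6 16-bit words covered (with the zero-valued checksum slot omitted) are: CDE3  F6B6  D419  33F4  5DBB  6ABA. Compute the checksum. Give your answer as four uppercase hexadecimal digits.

One's-complement addition (fold any carry out of bit 15 back into bit 0):
  0xCDE3 + 0xF6B6 = 0x1C499 → wrap carry → 0xC49A
  0xC49A + 0xD419 = 0x198B3 → wrap carry → 0x98B4
  0x98B4 + 0x33F4 = 0x0CCA8
  0xCCA8 + 0x5DBB = 0x12A63 → wrap carry → 0x2A64
  0x2A64 + 0x6ABA = 0x0951E
One's-complement sum = 0x951E.
Checksum = ~0x951E & 0xFFFF = 0x6AE1.

6AE1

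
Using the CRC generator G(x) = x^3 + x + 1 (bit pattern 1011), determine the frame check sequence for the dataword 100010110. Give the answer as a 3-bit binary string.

110

Append 3 zeros: 100010110000. Divide by 1011 (XOR where the leading bit is 1):
  pos 0: 1000 XOR 1011 = 0011
  pos 2: 1110 XOR 1011 = 0101
  pos 3: 1011 XOR 1011 = 0000
  pos 7: 1000 XOR 1011 = 0011
Remainder (last 3 bits) = 110. This is the CRC / FCS.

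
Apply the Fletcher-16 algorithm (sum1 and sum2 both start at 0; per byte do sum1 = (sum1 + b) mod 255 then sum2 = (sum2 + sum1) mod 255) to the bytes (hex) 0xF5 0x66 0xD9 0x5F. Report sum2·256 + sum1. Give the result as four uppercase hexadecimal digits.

Running sums (mod 255):
  after byte 0 (0xF5): sum1=245, sum2=245
  after byte 1 (0x66): sum1=92, sum2=82
  after byte 2 (0xD9): sum1=54, sum2=136
  after byte 3 (0x5F): sum1=149, sum2=30
Checksum = sum2·256 + sum1 = 30·256 + 149 = 7829 = 0x1E95.

1E95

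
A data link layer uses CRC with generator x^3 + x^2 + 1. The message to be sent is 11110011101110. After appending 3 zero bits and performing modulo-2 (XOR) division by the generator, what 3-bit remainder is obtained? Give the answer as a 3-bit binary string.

000

Append 3 zeros: 11110011101110000. Divide by 1101 (XOR where the leading bit is 1):
  pos 0: 1111 XOR 1101 = 0010
  pos 2: 1000 XOR 1101 = 0101
  pos 3: 1011 XOR 1101 = 0110
  pos 4: 1101 XOR 1101 = 0000
  pos 8: 1011 XOR 1101 = 0110
  pos 9: 1101 XOR 1101 = 0000
Remainder (last 3 bits) = 000. This is the CRC / FCS.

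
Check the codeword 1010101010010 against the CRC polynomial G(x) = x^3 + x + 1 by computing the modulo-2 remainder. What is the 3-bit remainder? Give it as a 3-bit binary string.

Modulo-2 division of 1010101010010 by 1011:
  pos 0: 1010 XOR 1011 = 0001
  pos 3: 1101 XOR 1011 = 0110
  pos 4: 1100 XOR 1011 = 0111
  pos 5: 1111 XOR 1011 = 0100
  pos 6: 1000 XOR 1011 = 0011
  pos 8: 1101 XOR 1011 = 0110
  pos 9: 1100 XOR 1011 = 0111
Remainder = 111 (nonzero — an error is detected).

111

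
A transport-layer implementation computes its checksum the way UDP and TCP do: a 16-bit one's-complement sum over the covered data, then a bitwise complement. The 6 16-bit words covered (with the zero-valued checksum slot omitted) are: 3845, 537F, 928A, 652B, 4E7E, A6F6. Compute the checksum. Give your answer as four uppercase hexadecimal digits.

One's-complement addition (fold any carry out of bit 15 back into bit 0):
  0x3845 + 0x537F = 0x08BC4
  0x8BC4 + 0x928A = 0x11E4E → wrap carry → 0x1E4F
  0x1E4F + 0x652B = 0x0837A
  0x837A + 0x4E7E = 0x0D1F8
  0xD1F8 + 0xA6F6 = 0x178EE → wrap carry → 0x78EF
One's-complement sum = 0x78EF.
Checksum = ~0x78EF & 0xFFFF = 0x8710.

8710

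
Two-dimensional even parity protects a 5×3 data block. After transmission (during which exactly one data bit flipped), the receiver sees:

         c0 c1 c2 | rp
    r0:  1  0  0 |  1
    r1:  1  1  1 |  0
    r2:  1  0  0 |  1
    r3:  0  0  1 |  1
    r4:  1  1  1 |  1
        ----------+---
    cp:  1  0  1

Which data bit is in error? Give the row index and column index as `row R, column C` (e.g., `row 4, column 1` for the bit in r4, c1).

Recompute each row's even parity and compare to rp:
  r0: data parity 1, sent rp 1 → ok
  r1: data parity 1, sent rp 0 → mismatch
  r2: data parity 1, sent rp 1 → ok
  r3: data parity 1, sent rp 1 → ok
  r4: data parity 1, sent rp 1 → ok
Recompute each column's even parity and compare to cp:
  c0: data parity 0, sent cp 1 → mismatch
  c1: data parity 0, sent cp 0 → ok
  c2: data parity 1, sent cp 1 → ok
Exactly one row (r1) and one column (c0) fail → the flipped bit is at their intersection.

row 1, column 0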